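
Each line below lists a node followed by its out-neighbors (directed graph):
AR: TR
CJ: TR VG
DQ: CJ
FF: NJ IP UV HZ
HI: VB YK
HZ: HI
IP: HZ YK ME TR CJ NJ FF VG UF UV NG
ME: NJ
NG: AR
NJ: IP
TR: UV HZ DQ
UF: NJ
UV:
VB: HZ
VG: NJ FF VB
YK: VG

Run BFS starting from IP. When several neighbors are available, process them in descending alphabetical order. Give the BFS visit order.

IP YK VG UV UF TR NJ NG ME HZ FF CJ VB DQ AR HI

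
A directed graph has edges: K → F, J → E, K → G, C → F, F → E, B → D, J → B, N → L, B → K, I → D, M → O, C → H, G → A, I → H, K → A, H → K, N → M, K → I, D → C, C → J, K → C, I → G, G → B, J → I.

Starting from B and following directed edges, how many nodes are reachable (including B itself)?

BFS from B visits: B, K, D, I, G, F, C, A, H, E, J
Reachable nodes: 11 of 15 total.

11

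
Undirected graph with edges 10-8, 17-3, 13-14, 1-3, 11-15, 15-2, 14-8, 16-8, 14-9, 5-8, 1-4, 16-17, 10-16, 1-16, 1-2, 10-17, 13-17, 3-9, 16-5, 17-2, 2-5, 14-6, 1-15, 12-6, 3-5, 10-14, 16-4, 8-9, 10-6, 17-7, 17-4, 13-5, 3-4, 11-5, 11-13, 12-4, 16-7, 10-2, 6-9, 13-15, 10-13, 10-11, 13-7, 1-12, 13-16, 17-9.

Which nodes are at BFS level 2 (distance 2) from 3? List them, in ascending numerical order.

2, 6, 7, 8, 10, 11, 12, 13, 14, 15, 16

Level 0: 3
Level 1: 1, 4, 5, 9, 17
Level 2: 2, 6, 7, 8, 10, 11, 12, 13, 14, 15, 16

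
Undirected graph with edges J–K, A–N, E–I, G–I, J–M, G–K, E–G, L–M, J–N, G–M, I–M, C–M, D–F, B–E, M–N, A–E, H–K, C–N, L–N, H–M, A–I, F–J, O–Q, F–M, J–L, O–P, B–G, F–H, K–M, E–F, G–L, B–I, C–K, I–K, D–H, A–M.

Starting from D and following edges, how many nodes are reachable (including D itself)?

BFS from D visits: D, F, H, E, J, M, K, A, B, G, I, L, N, C
Reachable nodes: 14 of 17 total.

14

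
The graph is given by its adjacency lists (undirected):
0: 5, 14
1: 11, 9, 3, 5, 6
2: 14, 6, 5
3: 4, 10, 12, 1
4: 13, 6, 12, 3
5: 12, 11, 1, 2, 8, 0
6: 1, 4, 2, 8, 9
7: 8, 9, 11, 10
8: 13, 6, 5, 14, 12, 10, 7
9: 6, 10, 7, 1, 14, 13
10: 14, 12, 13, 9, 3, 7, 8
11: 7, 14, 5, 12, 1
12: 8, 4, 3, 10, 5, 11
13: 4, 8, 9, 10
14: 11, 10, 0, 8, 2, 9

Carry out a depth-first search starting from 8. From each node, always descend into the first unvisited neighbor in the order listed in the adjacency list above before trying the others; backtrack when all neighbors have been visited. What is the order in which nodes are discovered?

8 → 13 → 4 → 6 → 1 → 11 → 7 → 9 → 10 → 14 → 0 → 5 → 12 → 3 → 2

Visit 8
8 → 13
13 → 4
4 → 6
6 → 1
1 → 11
11 → 7
7 → 9
9 → 10
10 → 14
14 → 0
0 → 5
5 → 12
12 → 3
5 → 2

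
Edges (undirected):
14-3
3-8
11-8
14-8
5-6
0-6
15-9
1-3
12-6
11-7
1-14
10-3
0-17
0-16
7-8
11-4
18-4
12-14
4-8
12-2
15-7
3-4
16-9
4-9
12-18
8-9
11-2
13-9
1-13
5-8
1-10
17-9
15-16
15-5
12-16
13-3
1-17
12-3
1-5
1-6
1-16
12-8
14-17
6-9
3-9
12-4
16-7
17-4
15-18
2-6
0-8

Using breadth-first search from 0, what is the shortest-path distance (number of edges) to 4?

Level 0: 0
Level 1: 6, 8, 16, 17
Level 2: 1, 2, 3, 4, 5, 7, 9, 11, 12, 14, 15
Level 3: 10, 13, 18
4 first appears at level 2.

2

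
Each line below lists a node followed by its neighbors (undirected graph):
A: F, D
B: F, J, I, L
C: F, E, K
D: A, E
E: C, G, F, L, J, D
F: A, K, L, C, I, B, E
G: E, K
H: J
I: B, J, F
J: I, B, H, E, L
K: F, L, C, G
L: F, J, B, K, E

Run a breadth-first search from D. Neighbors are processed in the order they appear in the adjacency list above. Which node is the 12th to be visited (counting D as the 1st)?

H

Visit D; enqueue A, E → queue [A, E]
Visit A; enqueue F → queue [E, F]
Visit E; enqueue C, G, L, J → queue [F, C, G, L, J]
Visit F; enqueue K, I, B → queue [C, G, L, J, K, I, B]
Visit C → queue [G, L, J, K, I, B]
Visit G → queue [L, J, K, I, B]
Visit L → queue [J, K, I, B]
Visit J; enqueue H → queue [K, I, B, H]
Visit K → queue [I, B, H]
Visit I → queue [B, H]
Visit B → queue [H]
Visit H → queue []

Visit order: D, A, E, F, C, G, L, J, K, I, B, H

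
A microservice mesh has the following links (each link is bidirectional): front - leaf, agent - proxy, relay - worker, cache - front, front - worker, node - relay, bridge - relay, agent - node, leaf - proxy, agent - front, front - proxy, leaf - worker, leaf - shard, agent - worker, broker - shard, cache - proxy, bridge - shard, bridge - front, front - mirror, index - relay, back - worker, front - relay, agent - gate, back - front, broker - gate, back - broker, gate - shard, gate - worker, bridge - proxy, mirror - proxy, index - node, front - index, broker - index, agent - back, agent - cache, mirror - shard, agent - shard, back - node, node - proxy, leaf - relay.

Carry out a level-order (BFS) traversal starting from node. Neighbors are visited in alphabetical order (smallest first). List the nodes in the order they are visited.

node -> agent -> back -> index -> proxy -> relay -> cache -> front -> gate -> shard -> worker -> broker -> bridge -> leaf -> mirror

Visit node; enqueue agent, back, index, proxy, relay → queue [agent, back, index, proxy, relay]
Visit agent; enqueue cache, front, gate, shard, worker → queue [back, index, proxy, relay, cache, front, gate, shard, worker]
Visit back; enqueue broker → queue [index, proxy, relay, cache, front, gate, shard, worker, broker]
Visit index → queue [proxy, relay, cache, front, gate, shard, worker, broker]
Visit proxy; enqueue bridge, leaf, mirror → queue [relay, cache, front, gate, shard, worker, broker, bridge, leaf, mirror]
Visit relay → queue [cache, front, gate, shard, worker, broker, bridge, leaf, mirror]
Visit cache → queue [front, gate, shard, worker, broker, bridge, leaf, mirror]
Visit front → queue [gate, shard, worker, broker, bridge, leaf, mirror]
Visit gate → queue [shard, worker, broker, bridge, leaf, mirror]
Visit shard → queue [worker, broker, bridge, leaf, mirror]
Visit worker → queue [broker, bridge, leaf, mirror]
Visit broker → queue [bridge, leaf, mirror]
Visit bridge → queue [leaf, mirror]
Visit leaf → queue [mirror]
Visit mirror → queue []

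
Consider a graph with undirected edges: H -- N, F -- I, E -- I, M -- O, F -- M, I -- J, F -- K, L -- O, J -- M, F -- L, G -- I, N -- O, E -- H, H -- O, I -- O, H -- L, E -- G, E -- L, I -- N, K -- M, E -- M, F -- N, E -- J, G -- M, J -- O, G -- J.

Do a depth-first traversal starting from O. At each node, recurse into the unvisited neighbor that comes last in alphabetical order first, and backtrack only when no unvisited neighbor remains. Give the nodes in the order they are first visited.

O -> N -> I -> J -> M -> K -> F -> L -> H -> E -> G

Visit O
O → N
N → I
I → J
J → M
M → K
K → F
F → L
L → H
H → E
E → G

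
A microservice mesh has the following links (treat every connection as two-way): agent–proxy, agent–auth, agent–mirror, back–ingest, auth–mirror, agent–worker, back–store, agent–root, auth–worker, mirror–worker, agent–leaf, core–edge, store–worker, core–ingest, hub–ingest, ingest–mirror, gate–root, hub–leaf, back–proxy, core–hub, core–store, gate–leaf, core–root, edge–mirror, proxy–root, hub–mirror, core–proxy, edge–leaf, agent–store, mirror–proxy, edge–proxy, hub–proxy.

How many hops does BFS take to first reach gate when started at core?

Level 0: core
Level 1: edge, hub, ingest, proxy, root, store
Level 2: agent, back, gate, leaf, mirror, worker
Level 3: auth
gate first appears at level 2.

2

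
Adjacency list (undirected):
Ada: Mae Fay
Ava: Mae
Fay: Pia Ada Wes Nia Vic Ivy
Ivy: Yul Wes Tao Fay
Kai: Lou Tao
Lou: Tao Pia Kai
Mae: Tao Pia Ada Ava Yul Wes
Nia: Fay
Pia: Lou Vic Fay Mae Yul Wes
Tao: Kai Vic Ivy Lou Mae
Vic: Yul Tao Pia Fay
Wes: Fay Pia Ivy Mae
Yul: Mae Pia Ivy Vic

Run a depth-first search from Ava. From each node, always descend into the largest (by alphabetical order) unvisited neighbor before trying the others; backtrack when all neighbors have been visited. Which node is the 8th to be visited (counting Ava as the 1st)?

Wes

Visit Ava
Ava → Mae
Mae → Yul
Yul → Vic
Vic → Tao
Tao → Lou
Lou → Pia
Pia → Wes
Wes → Ivy
Ivy → Fay
Fay → Nia
Fay → Ada
Lou → Kai

Visit order: Ava, Mae, Yul, Vic, Tao, Lou, Pia, Wes, Ivy, Fay, Nia, Ada, Kai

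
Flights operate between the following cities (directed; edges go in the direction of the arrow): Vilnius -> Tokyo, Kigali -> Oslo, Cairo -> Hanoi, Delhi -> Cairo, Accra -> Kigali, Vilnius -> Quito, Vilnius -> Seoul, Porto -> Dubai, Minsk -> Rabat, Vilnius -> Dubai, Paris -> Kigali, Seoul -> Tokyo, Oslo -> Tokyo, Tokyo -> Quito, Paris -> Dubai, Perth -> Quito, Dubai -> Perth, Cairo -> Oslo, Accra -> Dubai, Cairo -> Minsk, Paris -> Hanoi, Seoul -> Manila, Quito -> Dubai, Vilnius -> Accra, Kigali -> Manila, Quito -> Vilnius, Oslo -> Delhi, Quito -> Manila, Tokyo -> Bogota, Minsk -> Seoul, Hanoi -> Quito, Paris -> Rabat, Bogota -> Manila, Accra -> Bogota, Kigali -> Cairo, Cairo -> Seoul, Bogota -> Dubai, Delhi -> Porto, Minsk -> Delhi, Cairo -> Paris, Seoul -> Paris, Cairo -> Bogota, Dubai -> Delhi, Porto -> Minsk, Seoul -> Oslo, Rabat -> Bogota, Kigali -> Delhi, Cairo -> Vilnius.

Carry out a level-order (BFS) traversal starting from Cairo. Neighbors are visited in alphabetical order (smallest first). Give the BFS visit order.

Visit Cairo; enqueue Bogota, Hanoi, Minsk, Oslo, Paris, Seoul, Vilnius → queue [Bogota, Hanoi, Minsk, Oslo, Paris, Seoul, Vilnius]
Visit Bogota; enqueue Dubai, Manila → queue [Hanoi, Minsk, Oslo, Paris, Seoul, Vilnius, Dubai, Manila]
Visit Hanoi; enqueue Quito → queue [Minsk, Oslo, Paris, Seoul, Vilnius, Dubai, Manila, Quito]
Visit Minsk; enqueue Delhi, Rabat → queue [Oslo, Paris, Seoul, Vilnius, Dubai, Manila, Quito, Delhi, Rabat]
Visit Oslo; enqueue Tokyo → queue [Paris, Seoul, Vilnius, Dubai, Manila, Quito, Delhi, Rabat, Tokyo]
Visit Paris; enqueue Kigali → queue [Seoul, Vilnius, Dubai, Manila, Quito, Delhi, Rabat, Tokyo, Kigali]
Visit Seoul → queue [Vilnius, Dubai, Manila, Quito, Delhi, Rabat, Tokyo, Kigali]
Visit Vilnius; enqueue Accra → queue [Dubai, Manila, Quito, Delhi, Rabat, Tokyo, Kigali, Accra]
Visit Dubai; enqueue Perth → queue [Manila, Quito, Delhi, Rabat, Tokyo, Kigali, Accra, Perth]
Visit Manila → queue [Quito, Delhi, Rabat, Tokyo, Kigali, Accra, Perth]
Visit Quito → queue [Delhi, Rabat, Tokyo, Kigali, Accra, Perth]
Visit Delhi; enqueue Porto → queue [Rabat, Tokyo, Kigali, Accra, Perth, Porto]
Visit Rabat → queue [Tokyo, Kigali, Accra, Perth, Porto]
Visit Tokyo → queue [Kigali, Accra, Perth, Porto]
Visit Kigali → queue [Accra, Perth, Porto]
Visit Accra → queue [Perth, Porto]
Visit Perth → queue [Porto]
Visit Porto → queue []

Cairo, Bogota, Hanoi, Minsk, Oslo, Paris, Seoul, Vilnius, Dubai, Manila, Quito, Delhi, Rabat, Tokyo, Kigali, Accra, Perth, Porto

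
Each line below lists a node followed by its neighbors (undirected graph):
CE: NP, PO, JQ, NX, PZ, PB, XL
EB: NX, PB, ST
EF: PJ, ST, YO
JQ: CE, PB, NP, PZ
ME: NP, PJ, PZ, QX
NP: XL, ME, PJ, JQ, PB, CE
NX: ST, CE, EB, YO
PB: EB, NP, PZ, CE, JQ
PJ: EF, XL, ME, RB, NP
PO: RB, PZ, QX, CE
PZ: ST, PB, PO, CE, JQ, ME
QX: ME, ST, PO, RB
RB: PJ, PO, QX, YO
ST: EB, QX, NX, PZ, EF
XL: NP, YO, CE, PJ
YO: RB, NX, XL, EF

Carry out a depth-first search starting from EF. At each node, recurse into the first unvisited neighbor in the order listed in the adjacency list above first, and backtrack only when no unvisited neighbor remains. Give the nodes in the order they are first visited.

EF, PJ, XL, NP, ME, PZ, ST, EB, NX, CE, PO, RB, QX, YO, JQ, PB

Visit EF
EF → PJ
PJ → XL
XL → NP
NP → ME
ME → PZ
PZ → ST
ST → EB
EB → NX
NX → CE
CE → PO
PO → RB
RB → QX
RB → YO
CE → JQ
JQ → PB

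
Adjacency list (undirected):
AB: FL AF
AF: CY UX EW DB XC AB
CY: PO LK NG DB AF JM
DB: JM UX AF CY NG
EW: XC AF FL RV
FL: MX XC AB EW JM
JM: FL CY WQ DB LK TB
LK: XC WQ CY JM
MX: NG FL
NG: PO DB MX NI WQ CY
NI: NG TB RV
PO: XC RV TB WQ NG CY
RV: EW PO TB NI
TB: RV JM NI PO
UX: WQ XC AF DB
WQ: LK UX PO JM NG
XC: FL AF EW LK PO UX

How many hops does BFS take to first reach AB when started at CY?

Level 0: CY
Level 1: AF, DB, JM, LK, NG, PO
Level 2: AB, EW, FL, MX, NI, RV, TB, UX, WQ, XC
AB first appears at level 2.

2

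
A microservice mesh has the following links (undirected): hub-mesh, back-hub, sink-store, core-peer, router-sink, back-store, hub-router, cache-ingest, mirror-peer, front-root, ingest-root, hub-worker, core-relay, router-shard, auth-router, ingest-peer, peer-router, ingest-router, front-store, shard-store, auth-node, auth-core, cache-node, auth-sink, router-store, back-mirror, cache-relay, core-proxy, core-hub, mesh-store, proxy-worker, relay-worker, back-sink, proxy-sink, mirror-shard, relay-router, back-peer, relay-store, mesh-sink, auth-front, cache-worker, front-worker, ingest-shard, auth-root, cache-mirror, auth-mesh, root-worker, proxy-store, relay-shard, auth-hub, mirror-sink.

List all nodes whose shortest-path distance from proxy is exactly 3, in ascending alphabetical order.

Level 0: proxy
Level 1: core, sink, store, worker
Level 2: auth, back, cache, front, hub, mesh, mirror, peer, relay, root, router, shard
Level 3: ingest, node

ingest, node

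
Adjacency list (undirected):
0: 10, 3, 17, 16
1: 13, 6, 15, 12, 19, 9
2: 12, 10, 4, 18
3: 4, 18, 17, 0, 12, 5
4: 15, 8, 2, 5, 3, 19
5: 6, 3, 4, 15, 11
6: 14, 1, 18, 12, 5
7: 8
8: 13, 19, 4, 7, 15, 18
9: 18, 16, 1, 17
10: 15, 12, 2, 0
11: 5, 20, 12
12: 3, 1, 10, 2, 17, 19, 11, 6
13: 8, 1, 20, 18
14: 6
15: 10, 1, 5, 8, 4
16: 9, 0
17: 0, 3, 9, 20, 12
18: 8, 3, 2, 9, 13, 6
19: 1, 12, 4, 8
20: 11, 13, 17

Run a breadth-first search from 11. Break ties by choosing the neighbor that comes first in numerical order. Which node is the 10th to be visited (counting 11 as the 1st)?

Visit 11; enqueue 5, 12, 20 → queue [5, 12, 20]
Visit 5; enqueue 3, 4, 6, 15 → queue [12, 20, 3, 4, 6, 15]
Visit 12; enqueue 1, 2, 10, 17, 19 → queue [20, 3, 4, 6, 15, 1, 2, 10, 17, 19]
Visit 20; enqueue 13 → queue [3, 4, 6, 15, 1, 2, 10, 17, 19, 13]
Visit 3; enqueue 0, 18 → queue [4, 6, 15, 1, 2, 10, 17, 19, 13, 0, 18]
Visit 4; enqueue 8 → queue [6, 15, 1, 2, 10, 17, 19, 13, 0, 18, 8]
Visit 6; enqueue 14 → queue [15, 1, 2, 10, 17, 19, 13, 0, 18, 8, 14]
Visit 15 → queue [1, 2, 10, 17, 19, 13, 0, 18, 8, 14]
Visit 1; enqueue 9 → queue [2, 10, 17, 19, 13, 0, 18, 8, 14, 9]
Visit 2 → queue [10, 17, 19, 13, 0, 18, 8, 14, 9]
Visit 10 → queue [17, 19, 13, 0, 18, 8, 14, 9]
Visit 17 → queue [19, 13, 0, 18, 8, 14, 9]
Visit 19 → queue [13, 0, 18, 8, 14, 9]
Visit 13 → queue [0, 18, 8, 14, 9]
Visit 0; enqueue 16 → queue [18, 8, 14, 9, 16]
Visit 18 → queue [8, 14, 9, 16]
Visit 8; enqueue 7 → queue [14, 9, 16, 7]
Visit 14 → queue [9, 16, 7]
Visit 9 → queue [16, 7]
Visit 16 → queue [7]
Visit 7 → queue []

Visit order: 11, 5, 12, 20, 3, 4, 6, 15, 1, 2, 10, 17, 19, 13, 0, 18, 8, 14, 9, 16, 7

2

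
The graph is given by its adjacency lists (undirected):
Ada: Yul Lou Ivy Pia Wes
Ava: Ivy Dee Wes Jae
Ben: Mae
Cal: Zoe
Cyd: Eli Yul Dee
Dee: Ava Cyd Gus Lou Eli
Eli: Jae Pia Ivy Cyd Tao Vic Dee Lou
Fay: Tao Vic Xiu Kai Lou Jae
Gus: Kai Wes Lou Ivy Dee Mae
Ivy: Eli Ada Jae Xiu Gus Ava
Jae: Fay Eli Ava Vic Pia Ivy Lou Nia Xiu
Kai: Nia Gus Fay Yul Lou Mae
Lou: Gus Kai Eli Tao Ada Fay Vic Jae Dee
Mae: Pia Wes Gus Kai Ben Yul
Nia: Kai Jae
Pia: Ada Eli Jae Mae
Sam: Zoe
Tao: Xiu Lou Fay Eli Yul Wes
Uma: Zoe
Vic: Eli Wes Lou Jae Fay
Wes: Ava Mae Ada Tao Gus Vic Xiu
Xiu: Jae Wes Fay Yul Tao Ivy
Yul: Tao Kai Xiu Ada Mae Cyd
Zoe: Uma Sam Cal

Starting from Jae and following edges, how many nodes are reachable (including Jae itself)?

BFS from Jae visits: Jae, Ava, Eli, Fay, Ivy, Lou, Nia, Pia, Vic, Xiu, Dee, Wes, Cyd, Tao, Kai, Ada, Gus, Mae, Yul, Ben
Reachable nodes: 20 of 24 total.

20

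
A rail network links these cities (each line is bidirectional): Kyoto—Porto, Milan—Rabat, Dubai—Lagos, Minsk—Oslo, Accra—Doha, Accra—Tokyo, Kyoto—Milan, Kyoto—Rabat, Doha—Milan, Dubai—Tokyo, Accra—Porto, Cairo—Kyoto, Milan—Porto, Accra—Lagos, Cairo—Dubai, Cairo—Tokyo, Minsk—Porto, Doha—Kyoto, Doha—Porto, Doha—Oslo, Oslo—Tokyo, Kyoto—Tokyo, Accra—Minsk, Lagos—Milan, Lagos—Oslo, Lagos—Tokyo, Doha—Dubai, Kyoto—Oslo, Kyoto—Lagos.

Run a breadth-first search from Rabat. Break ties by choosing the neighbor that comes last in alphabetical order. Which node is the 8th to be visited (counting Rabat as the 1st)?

Oslo

Visit Rabat; enqueue Milan, Kyoto → queue [Milan, Kyoto]
Visit Milan; enqueue Porto, Lagos, Doha → queue [Kyoto, Porto, Lagos, Doha]
Visit Kyoto; enqueue Tokyo, Oslo, Cairo → queue [Porto, Lagos, Doha, Tokyo, Oslo, Cairo]
Visit Porto; enqueue Minsk, Accra → queue [Lagos, Doha, Tokyo, Oslo, Cairo, Minsk, Accra]
Visit Lagos; enqueue Dubai → queue [Doha, Tokyo, Oslo, Cairo, Minsk, Accra, Dubai]
Visit Doha → queue [Tokyo, Oslo, Cairo, Minsk, Accra, Dubai]
Visit Tokyo → queue [Oslo, Cairo, Minsk, Accra, Dubai]
Visit Oslo → queue [Cairo, Minsk, Accra, Dubai]
Visit Cairo → queue [Minsk, Accra, Dubai]
Visit Minsk → queue [Accra, Dubai]
Visit Accra → queue [Dubai]
Visit Dubai → queue []

Visit order: Rabat, Milan, Kyoto, Porto, Lagos, Doha, Tokyo, Oslo, Cairo, Minsk, Accra, Dubai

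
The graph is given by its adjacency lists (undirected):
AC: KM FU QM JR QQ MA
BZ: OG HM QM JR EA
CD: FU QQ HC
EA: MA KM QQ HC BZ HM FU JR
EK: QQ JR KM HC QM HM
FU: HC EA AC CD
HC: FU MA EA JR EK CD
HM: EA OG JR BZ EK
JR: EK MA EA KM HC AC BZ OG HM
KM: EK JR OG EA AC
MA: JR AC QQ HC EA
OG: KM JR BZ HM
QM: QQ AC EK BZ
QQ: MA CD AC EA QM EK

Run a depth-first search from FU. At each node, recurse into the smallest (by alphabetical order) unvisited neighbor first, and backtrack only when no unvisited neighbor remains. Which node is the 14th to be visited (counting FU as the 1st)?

Visit FU
FU → AC
AC → JR
JR → BZ
BZ → EA
EA → HC
HC → CD
CD → QQ
QQ → EK
EK → HM
HM → OG
OG → KM
EK → QM
QQ → MA

Visit order: FU, AC, JR, BZ, EA, HC, CD, QQ, EK, HM, OG, KM, QM, MA

MA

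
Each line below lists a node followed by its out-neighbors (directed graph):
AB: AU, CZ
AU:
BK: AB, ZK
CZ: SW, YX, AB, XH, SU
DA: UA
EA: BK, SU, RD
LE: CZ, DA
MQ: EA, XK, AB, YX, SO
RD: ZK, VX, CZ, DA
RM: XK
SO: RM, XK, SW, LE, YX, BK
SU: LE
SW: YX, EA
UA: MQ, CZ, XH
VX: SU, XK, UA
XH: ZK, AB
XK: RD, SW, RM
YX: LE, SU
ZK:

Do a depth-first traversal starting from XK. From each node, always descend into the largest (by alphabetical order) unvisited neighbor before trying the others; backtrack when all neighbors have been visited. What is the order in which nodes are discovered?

XK → SW → YX → SU → LE → DA → UA → XH → ZK → AB → CZ → AU → MQ → SO → RM → BK → EA → RD → VX

Visit XK
XK → SW
SW → YX
YX → SU
SU → LE
LE → DA
DA → UA
UA → XH
XH → ZK
XH → AB
AB → CZ
AB → AU
UA → MQ
MQ → SO
SO → RM
SO → BK
MQ → EA
EA → RD
RD → VX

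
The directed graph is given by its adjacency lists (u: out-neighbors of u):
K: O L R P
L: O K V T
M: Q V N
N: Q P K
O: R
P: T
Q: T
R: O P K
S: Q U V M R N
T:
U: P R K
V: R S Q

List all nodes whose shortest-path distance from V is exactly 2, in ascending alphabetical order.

K, M, N, O, P, T, U

Level 0: V
Level 1: Q, R, S
Level 2: K, M, N, O, P, T, U
Level 3: L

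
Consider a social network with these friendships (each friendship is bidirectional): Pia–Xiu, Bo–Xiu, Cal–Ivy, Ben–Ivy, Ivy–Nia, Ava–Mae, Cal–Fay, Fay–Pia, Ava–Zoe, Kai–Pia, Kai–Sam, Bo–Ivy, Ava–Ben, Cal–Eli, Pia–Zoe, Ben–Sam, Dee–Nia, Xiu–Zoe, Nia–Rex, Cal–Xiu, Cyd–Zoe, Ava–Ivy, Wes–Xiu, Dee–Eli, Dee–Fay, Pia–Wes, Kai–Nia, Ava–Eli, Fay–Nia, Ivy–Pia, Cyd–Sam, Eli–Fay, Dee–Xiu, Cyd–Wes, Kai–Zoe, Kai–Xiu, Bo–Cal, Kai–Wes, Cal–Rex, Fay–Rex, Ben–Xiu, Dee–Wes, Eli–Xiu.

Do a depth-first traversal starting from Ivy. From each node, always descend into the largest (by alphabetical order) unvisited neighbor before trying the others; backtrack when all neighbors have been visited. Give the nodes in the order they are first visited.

Ivy, Pia, Zoe, Xiu, Wes, Kai, Sam, Cyd, Ben, Ava, Mae, Eli, Fay, Rex, Nia, Dee, Cal, Bo

Visit Ivy
Ivy → Pia
Pia → Zoe
Zoe → Xiu
Xiu → Wes
Wes → Kai
Kai → Sam
Sam → Cyd
Sam → Ben
Ben → Ava
Ava → Mae
Ava → Eli
Eli → Fay
Fay → Rex
Rex → Nia
Nia → Dee
Rex → Cal
Cal → Bo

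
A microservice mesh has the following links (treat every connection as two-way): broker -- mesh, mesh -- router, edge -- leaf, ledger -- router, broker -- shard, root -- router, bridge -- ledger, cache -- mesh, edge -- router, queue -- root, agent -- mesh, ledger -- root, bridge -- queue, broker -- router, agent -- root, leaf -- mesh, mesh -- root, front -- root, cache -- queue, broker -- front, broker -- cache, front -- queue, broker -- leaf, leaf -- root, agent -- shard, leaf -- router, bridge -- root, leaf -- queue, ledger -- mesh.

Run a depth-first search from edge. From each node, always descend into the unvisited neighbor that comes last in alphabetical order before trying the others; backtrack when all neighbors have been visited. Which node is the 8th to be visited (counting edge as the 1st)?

bridge

Visit edge
edge → router
router → root
root → queue
queue → leaf
leaf → mesh
mesh → ledger
ledger → bridge
mesh → cache
cache → broker
broker → shard
shard → agent
broker → front

Visit order: edge, router, root, queue, leaf, mesh, ledger, bridge, cache, broker, shard, agent, front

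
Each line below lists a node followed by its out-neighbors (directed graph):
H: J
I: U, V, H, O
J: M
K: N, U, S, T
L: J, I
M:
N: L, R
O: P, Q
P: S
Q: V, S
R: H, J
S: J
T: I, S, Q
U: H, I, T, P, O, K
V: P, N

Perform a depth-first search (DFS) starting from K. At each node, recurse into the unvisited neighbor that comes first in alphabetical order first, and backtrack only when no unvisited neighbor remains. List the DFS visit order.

K N L I H J M O P S Q V U T R

Visit K
K → N
N → L
L → I
I → H
H → J
J → M
I → O
O → P
P → S
O → Q
Q → V
I → U
U → T
N → R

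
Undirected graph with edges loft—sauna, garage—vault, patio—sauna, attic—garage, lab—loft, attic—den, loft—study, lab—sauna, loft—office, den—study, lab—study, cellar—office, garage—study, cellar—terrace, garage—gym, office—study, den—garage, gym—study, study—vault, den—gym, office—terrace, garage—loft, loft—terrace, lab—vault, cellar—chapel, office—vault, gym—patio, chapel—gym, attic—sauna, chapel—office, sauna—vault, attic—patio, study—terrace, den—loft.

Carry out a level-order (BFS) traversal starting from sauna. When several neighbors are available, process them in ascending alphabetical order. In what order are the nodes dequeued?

Visit sauna; enqueue attic, lab, loft, patio, vault → queue [attic, lab, loft, patio, vault]
Visit attic; enqueue den, garage → queue [lab, loft, patio, vault, den, garage]
Visit lab; enqueue study → queue [loft, patio, vault, den, garage, study]
Visit loft; enqueue office, terrace → queue [patio, vault, den, garage, study, office, terrace]
Visit patio; enqueue gym → queue [vault, den, garage, study, office, terrace, gym]
Visit vault → queue [den, garage, study, office, terrace, gym]
Visit den → queue [garage, study, office, terrace, gym]
Visit garage → queue [study, office, terrace, gym]
Visit study → queue [office, terrace, gym]
Visit office; enqueue cellar, chapel → queue [terrace, gym, cellar, chapel]
Visit terrace → queue [gym, cellar, chapel]
Visit gym → queue [cellar, chapel]
Visit cellar → queue [chapel]
Visit chapel → queue []

sauna, attic, lab, loft, patio, vault, den, garage, study, office, terrace, gym, cellar, chapel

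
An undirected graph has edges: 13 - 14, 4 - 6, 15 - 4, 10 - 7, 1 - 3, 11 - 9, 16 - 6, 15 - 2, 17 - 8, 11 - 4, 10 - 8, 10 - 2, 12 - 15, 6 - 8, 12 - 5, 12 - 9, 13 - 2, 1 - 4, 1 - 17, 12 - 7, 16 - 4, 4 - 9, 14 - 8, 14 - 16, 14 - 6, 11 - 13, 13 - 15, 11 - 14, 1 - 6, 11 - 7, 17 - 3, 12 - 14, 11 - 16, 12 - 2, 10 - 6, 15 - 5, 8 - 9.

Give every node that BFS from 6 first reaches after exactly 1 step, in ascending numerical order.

Level 0: 6
Level 1: 1, 4, 8, 10, 14, 16
Level 2: 2, 3, 7, 9, 11, 12, 13, 15, 17
Level 3: 5

1, 4, 8, 10, 14, 16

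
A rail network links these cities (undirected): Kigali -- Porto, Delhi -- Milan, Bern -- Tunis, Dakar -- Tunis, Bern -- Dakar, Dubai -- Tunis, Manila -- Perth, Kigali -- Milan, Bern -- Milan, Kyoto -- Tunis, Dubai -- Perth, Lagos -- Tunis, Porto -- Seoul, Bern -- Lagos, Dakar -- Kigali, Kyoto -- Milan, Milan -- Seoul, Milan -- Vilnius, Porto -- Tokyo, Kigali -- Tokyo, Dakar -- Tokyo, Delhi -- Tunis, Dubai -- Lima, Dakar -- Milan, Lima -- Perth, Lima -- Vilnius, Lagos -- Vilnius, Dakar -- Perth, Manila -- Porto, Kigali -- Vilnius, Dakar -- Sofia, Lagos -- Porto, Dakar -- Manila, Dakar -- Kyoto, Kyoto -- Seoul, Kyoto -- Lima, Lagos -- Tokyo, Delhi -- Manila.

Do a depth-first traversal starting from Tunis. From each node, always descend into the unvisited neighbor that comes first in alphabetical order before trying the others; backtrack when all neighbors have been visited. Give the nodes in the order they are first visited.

Tunis -> Bern -> Dakar -> Kigali -> Milan -> Delhi -> Manila -> Perth -> Dubai -> Lima -> Kyoto -> Seoul -> Porto -> Lagos -> Tokyo -> Vilnius -> Sofia

Visit Tunis
Tunis → Bern
Bern → Dakar
Dakar → Kigali
Kigali → Milan
Milan → Delhi
Delhi → Manila
Manila → Perth
Perth → Dubai
Dubai → Lima
Lima → Kyoto
Kyoto → Seoul
Seoul → Porto
Porto → Lagos
Lagos → Tokyo
Lagos → Vilnius
Dakar → Sofia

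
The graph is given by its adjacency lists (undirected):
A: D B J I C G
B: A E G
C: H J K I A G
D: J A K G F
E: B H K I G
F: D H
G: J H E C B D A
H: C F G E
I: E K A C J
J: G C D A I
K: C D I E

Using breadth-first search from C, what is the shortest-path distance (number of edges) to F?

Level 0: C
Level 1: A, G, H, I, J, K
Level 2: B, D, E, F
F first appears at level 2.

2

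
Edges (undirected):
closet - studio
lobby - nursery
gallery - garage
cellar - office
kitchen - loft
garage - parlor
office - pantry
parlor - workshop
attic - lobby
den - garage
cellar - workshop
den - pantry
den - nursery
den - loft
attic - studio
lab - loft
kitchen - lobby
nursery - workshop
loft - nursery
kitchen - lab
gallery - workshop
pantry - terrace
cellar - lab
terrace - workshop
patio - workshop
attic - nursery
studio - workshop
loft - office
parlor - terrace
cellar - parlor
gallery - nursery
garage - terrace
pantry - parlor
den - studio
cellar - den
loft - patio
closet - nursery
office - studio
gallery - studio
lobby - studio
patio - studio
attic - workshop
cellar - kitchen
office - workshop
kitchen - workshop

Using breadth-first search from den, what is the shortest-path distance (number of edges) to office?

Level 0: den
Level 1: cellar, garage, loft, nursery, pantry, studio
Level 2: attic, closet, gallery, kitchen, lab, lobby, office, parlor, patio, terrace, workshop
office first appears at level 2.

2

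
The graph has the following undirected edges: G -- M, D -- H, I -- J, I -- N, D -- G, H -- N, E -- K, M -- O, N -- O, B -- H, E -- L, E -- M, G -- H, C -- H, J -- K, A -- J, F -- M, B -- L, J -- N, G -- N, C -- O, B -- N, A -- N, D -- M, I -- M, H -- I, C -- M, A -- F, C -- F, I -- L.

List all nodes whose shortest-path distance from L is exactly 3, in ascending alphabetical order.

A, C, D, F, G, O

Level 0: L
Level 1: B, E, I
Level 2: H, J, K, M, N
Level 3: A, C, D, F, G, O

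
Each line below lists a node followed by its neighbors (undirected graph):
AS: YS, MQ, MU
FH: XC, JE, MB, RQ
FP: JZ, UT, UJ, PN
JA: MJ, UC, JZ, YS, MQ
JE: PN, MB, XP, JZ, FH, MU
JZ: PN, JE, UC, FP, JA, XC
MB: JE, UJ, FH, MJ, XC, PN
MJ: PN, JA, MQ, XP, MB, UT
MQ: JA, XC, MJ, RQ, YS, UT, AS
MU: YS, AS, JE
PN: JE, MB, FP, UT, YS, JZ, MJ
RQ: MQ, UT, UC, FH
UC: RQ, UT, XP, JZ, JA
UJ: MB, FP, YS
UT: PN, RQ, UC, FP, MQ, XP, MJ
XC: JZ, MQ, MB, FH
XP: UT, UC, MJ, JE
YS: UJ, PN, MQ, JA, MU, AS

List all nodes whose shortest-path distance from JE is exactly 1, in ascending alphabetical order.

FH, JZ, MB, MU, PN, XP

Level 0: JE
Level 1: FH, JZ, MB, MU, PN, XP
Level 2: AS, FP, JA, MJ, RQ, UC, UJ, UT, XC, YS
Level 3: MQ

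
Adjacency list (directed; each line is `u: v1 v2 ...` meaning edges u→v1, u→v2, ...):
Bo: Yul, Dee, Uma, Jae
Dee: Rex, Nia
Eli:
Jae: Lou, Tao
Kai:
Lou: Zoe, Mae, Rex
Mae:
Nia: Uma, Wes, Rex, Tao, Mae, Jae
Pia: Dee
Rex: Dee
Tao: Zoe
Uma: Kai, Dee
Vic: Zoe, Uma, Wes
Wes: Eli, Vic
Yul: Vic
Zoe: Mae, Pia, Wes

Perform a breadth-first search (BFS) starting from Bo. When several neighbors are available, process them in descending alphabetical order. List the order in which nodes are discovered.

Visit Bo; enqueue Yul, Uma, Jae, Dee → queue [Yul, Uma, Jae, Dee]
Visit Yul; enqueue Vic → queue [Uma, Jae, Dee, Vic]
Visit Uma; enqueue Kai → queue [Jae, Dee, Vic, Kai]
Visit Jae; enqueue Tao, Lou → queue [Dee, Vic, Kai, Tao, Lou]
Visit Dee; enqueue Rex, Nia → queue [Vic, Kai, Tao, Lou, Rex, Nia]
Visit Vic; enqueue Zoe, Wes → queue [Kai, Tao, Lou, Rex, Nia, Zoe, Wes]
Visit Kai → queue [Tao, Lou, Rex, Nia, Zoe, Wes]
Visit Tao → queue [Lou, Rex, Nia, Zoe, Wes]
Visit Lou; enqueue Mae → queue [Rex, Nia, Zoe, Wes, Mae]
Visit Rex → queue [Nia, Zoe, Wes, Mae]
Visit Nia → queue [Zoe, Wes, Mae]
Visit Zoe; enqueue Pia → queue [Wes, Mae, Pia]
Visit Wes; enqueue Eli → queue [Mae, Pia, Eli]
Visit Mae → queue [Pia, Eli]
Visit Pia → queue [Eli]
Visit Eli → queue []

Bo, Yul, Uma, Jae, Dee, Vic, Kai, Tao, Lou, Rex, Nia, Zoe, Wes, Mae, Pia, Eli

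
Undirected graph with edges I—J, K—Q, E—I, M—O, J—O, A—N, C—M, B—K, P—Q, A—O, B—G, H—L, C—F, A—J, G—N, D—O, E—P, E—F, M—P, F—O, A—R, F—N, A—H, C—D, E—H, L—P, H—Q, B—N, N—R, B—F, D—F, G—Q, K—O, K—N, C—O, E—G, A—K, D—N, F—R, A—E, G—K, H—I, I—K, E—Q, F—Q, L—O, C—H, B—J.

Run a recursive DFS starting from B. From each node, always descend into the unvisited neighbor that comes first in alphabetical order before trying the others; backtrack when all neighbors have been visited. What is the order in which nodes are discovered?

B -> F -> C -> D -> N -> A -> E -> G -> K -> I -> H -> L -> O -> J -> M -> P -> Q -> R

Visit B
B → F
F → C
C → D
D → N
N → A
A → E
E → G
G → K
K → I
I → H
H → L
L → O
O → J
O → M
M → P
P → Q
A → R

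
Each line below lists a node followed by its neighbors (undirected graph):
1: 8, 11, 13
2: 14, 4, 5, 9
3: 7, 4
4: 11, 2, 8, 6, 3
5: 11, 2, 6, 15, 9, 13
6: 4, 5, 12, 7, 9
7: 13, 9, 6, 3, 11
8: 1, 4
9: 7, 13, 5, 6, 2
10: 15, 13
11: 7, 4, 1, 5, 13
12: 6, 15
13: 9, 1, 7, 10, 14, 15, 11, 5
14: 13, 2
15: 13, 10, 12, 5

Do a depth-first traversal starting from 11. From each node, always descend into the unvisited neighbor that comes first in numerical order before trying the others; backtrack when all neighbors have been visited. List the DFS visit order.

Visit 11
11 → 1
1 → 8
8 → 4
4 → 2
2 → 5
5 → 6
6 → 7
7 → 3
7 → 9
9 → 13
13 → 10
10 → 15
15 → 12
13 → 14

11, 1, 8, 4, 2, 5, 6, 7, 3, 9, 13, 10, 15, 12, 14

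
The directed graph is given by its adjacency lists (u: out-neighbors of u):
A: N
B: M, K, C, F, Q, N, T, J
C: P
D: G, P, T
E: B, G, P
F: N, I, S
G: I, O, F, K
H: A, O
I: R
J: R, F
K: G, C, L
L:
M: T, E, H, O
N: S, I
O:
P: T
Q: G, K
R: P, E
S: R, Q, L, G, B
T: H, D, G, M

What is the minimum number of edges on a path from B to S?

Level 0: B
Level 1: C, F, J, K, M, N, Q, T
Level 2: D, E, G, H, I, L, O, P, R, S
Level 3: A
S first appears at level 2.

2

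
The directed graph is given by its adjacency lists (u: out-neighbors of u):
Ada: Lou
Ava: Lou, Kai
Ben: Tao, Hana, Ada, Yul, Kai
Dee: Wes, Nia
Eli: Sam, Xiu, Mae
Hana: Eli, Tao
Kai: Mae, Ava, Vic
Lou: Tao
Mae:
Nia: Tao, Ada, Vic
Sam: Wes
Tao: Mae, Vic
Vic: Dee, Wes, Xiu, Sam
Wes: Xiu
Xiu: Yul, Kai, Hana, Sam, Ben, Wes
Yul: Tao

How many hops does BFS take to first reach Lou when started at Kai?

Level 0: Kai
Level 1: Ava, Mae, Vic
Level 2: Dee, Lou, Sam, Wes, Xiu
Level 3: Ben, Hana, Nia, Tao, Yul
Level 4: Ada, Eli
Lou first appears at level 2.

2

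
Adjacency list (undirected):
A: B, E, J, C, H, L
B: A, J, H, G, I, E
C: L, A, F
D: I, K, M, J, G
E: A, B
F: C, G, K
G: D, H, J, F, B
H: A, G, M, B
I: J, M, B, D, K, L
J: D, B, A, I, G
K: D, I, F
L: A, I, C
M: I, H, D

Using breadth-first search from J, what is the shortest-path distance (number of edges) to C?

2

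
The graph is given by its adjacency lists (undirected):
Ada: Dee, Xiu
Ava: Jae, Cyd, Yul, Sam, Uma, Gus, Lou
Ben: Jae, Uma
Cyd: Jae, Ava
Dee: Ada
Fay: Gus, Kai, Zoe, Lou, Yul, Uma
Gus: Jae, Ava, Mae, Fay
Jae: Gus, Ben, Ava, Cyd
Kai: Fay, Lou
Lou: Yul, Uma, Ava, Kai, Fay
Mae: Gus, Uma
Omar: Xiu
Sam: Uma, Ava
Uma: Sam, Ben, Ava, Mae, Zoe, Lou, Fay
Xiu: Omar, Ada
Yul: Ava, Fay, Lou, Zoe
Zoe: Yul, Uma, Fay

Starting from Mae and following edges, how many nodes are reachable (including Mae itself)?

BFS from Mae visits: Mae, Gus, Uma, Jae, Ava, Fay, Sam, Ben, Zoe, Lou, Cyd, Yul, Kai
Reachable nodes: 13 of 17 total.

13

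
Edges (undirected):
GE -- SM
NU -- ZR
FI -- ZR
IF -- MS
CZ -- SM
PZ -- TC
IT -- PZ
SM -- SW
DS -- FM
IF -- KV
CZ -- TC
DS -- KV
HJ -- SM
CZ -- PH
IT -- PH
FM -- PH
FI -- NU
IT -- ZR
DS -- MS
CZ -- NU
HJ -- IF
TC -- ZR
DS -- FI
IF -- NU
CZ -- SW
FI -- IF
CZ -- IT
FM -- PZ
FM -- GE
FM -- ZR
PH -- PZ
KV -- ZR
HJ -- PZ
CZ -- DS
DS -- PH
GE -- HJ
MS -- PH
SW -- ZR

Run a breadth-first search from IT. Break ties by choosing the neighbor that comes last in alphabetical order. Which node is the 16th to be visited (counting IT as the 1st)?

IF

Visit IT; enqueue ZR, PZ, PH, CZ → queue [ZR, PZ, PH, CZ]
Visit ZR; enqueue TC, SW, NU, KV, FM, FI → queue [PZ, PH, CZ, TC, SW, NU, KV, FM, FI]
Visit PZ; enqueue HJ → queue [PH, CZ, TC, SW, NU, KV, FM, FI, HJ]
Visit PH; enqueue MS, DS → queue [CZ, TC, SW, NU, KV, FM, FI, HJ, MS, DS]
Visit CZ; enqueue SM → queue [TC, SW, NU, KV, FM, FI, HJ, MS, DS, SM]
Visit TC → queue [SW, NU, KV, FM, FI, HJ, MS, DS, SM]
Visit SW → queue [NU, KV, FM, FI, HJ, MS, DS, SM]
Visit NU; enqueue IF → queue [KV, FM, FI, HJ, MS, DS, SM, IF]
Visit KV → queue [FM, FI, HJ, MS, DS, SM, IF]
Visit FM; enqueue GE → queue [FI, HJ, MS, DS, SM, IF, GE]
Visit FI → queue [HJ, MS, DS, SM, IF, GE]
Visit HJ → queue [MS, DS, SM, IF, GE]
Visit MS → queue [DS, SM, IF, GE]
Visit DS → queue [SM, IF, GE]
Visit SM → queue [IF, GE]
Visit IF → queue [GE]
Visit GE → queue []

Visit order: IT, ZR, PZ, PH, CZ, TC, SW, NU, KV, FM, FI, HJ, MS, DS, SM, IF, GE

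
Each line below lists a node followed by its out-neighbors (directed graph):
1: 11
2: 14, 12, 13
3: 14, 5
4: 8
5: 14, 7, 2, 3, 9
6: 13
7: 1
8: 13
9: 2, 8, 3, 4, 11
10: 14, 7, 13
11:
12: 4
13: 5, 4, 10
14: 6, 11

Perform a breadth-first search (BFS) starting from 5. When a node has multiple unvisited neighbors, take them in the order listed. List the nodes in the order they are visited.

5, 14, 7, 2, 3, 9, 6, 11, 1, 12, 13, 8, 4, 10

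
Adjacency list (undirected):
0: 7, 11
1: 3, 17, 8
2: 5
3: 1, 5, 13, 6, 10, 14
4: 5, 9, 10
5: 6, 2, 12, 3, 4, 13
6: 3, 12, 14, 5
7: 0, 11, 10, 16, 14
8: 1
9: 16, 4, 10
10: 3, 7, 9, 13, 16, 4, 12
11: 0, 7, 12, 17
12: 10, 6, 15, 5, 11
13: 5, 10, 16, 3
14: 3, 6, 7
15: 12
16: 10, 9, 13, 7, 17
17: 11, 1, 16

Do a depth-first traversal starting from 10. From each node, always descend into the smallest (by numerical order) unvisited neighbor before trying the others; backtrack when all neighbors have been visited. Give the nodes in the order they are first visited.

10, 3, 1, 8, 17, 11, 0, 7, 14, 6, 5, 2, 4, 9, 16, 13, 12, 15

Visit 10
10 → 3
3 → 1
1 → 8
1 → 17
17 → 11
11 → 0
0 → 7
7 → 14
14 → 6
6 → 5
5 → 2
5 → 4
4 → 9
9 → 16
16 → 13
5 → 12
12 → 15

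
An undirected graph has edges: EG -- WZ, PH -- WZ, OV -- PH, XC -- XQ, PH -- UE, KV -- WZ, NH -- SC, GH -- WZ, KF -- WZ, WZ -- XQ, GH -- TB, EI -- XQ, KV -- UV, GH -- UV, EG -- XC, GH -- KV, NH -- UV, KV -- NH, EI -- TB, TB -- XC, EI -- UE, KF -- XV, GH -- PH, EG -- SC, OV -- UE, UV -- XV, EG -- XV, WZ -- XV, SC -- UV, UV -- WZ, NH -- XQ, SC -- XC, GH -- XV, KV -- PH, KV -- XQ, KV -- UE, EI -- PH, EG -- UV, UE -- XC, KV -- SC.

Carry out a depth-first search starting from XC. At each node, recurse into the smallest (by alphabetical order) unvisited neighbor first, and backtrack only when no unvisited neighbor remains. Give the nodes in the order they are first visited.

XC → EG → SC → KV → GH → PH → EI → TB → UE → OV → XQ → NH → UV → WZ → KF → XV

Visit XC
XC → EG
EG → SC
SC → KV
KV → GH
GH → PH
PH → EI
EI → TB
EI → UE
UE → OV
EI → XQ
XQ → NH
NH → UV
UV → WZ
WZ → KF
KF → XV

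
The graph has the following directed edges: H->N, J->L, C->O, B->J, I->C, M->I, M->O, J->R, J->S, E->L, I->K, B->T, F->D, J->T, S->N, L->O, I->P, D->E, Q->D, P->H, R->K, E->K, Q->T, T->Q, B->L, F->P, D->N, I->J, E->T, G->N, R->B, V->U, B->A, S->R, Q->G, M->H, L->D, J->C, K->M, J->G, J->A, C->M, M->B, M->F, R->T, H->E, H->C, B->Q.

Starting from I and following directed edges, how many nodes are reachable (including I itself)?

20

BFS from I visits: I, C, J, K, P, M, O, A, G, L, R, S, T, H, B, F, N, D, Q, E
Reachable nodes: 20 of 22 total.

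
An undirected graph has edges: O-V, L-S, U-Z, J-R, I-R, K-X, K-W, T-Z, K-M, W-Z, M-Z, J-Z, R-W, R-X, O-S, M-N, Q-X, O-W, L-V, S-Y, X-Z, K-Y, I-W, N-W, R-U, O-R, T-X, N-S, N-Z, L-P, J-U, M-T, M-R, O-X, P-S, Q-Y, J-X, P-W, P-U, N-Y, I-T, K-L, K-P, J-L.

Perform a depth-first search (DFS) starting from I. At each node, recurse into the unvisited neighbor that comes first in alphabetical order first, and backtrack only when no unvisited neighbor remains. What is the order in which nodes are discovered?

I, R, J, L, K, M, N, S, O, V, W, P, U, Z, T, X, Q, Y

Visit I
I → R
R → J
J → L
L → K
K → M
M → N
N → S
S → O
O → V
O → W
W → P
P → U
U → Z
Z → T
T → X
X → Q
Q → Y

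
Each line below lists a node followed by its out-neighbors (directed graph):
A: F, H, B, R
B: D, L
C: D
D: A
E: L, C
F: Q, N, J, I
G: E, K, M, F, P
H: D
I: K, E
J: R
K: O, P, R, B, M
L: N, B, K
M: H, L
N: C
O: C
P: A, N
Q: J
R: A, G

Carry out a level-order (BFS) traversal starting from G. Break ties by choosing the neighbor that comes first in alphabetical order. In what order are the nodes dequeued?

G -> E -> F -> K -> M -> P -> C -> L -> I -> J -> N -> Q -> B -> O -> R -> H -> A -> D

Visit G; enqueue E, F, K, M, P → queue [E, F, K, M, P]
Visit E; enqueue C, L → queue [F, K, M, P, C, L]
Visit F; enqueue I, J, N, Q → queue [K, M, P, C, L, I, J, N, Q]
Visit K; enqueue B, O, R → queue [M, P, C, L, I, J, N, Q, B, O, R]
Visit M; enqueue H → queue [P, C, L, I, J, N, Q, B, O, R, H]
Visit P; enqueue A → queue [C, L, I, J, N, Q, B, O, R, H, A]
Visit C; enqueue D → queue [L, I, J, N, Q, B, O, R, H, A, D]
Visit L → queue [I, J, N, Q, B, O, R, H, A, D]
Visit I → queue [J, N, Q, B, O, R, H, A, D]
Visit J → queue [N, Q, B, O, R, H, A, D]
Visit N → queue [Q, B, O, R, H, A, D]
Visit Q → queue [B, O, R, H, A, D]
Visit B → queue [O, R, H, A, D]
Visit O → queue [R, H, A, D]
Visit R → queue [H, A, D]
Visit H → queue [A, D]
Visit A → queue [D]
Visit D → queue []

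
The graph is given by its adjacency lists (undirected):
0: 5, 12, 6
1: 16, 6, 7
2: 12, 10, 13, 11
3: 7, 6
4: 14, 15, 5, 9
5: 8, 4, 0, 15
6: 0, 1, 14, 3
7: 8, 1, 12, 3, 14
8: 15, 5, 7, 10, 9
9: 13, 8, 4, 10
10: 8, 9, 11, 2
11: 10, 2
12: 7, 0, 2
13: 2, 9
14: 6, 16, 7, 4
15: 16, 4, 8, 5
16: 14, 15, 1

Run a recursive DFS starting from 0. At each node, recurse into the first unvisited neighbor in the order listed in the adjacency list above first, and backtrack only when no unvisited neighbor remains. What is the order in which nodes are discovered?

Visit 0
0 → 5
5 → 8
8 → 15
15 → 16
16 → 14
14 → 6
6 → 1
1 → 7
7 → 12
12 → 2
2 → 10
10 → 9
9 → 13
9 → 4
10 → 11
7 → 3

0 5 8 15 16 14 6 1 7 12 2 10 9 13 4 11 3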